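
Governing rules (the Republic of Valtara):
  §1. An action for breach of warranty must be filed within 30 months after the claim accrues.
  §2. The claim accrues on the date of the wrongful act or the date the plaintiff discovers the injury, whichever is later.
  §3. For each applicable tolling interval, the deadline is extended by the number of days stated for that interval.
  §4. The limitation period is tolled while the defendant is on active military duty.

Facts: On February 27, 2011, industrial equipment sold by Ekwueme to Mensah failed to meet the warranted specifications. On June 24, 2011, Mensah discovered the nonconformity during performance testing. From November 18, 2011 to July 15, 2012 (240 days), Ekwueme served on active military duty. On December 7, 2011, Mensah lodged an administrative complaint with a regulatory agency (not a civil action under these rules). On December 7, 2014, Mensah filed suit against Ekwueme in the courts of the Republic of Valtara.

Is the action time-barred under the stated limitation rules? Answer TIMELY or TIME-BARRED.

TIME-BARRED

Because discovery on June 24, 2011 post-dates the February 27, 2011 act, accrual under the later-of rule falls on June 24, 2011.
30 months from June 24, 2011 is December 24, 2013.
Because the defendant's active military service ran from November 18, 2011 to July 15, 2012, the deadline is extended by 240 days to August 21, 2014.
None of the other events listed affects the running of the period under the stated rules.
Filing on December 7, 2014 missed the August 21, 2014 deadline — the action is time-barred.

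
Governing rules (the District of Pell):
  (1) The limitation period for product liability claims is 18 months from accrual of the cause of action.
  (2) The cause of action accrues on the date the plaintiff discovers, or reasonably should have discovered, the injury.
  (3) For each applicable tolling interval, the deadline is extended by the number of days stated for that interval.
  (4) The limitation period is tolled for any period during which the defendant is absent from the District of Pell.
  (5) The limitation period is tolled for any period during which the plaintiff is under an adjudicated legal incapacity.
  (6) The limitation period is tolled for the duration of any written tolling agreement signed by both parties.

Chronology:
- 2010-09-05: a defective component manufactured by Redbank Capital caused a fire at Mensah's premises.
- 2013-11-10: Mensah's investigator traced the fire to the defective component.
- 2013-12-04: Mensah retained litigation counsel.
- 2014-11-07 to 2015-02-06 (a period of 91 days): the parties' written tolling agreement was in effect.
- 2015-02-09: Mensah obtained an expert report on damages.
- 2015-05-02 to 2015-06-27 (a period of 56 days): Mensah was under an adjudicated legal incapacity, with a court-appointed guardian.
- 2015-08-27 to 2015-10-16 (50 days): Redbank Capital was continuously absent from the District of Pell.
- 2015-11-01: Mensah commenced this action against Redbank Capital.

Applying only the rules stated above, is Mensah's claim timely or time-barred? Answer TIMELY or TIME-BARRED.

TIMELY

The claim did not accrue until Mensah discovered the injury on 2013-11-10; the 2010-09-05 act date does not start the clock under the stated rule.
The untolled deadline — 18 months after 2013-11-10 — is 2015-05-10.
Because the written tolling agreement ran from 2014-11-07 to 2015-02-06, the deadline is extended by 91 days to 2015-08-09.
Because the plaintiff's legal incapacity ran from 2015-05-02 to 2015-06-27, the deadline is extended by 56 days to 2015-10-04.
The period was tolled for 50 days by the defendant's absence from the jurisdiction (2015-08-27 to 2015-10-16), pushing the deadline to 2015-11-23.
None of the other events listed affects the running of the period under the stated rules.
Filing on 2015-11-01 beat the 2015-11-23 deadline — the action is timely.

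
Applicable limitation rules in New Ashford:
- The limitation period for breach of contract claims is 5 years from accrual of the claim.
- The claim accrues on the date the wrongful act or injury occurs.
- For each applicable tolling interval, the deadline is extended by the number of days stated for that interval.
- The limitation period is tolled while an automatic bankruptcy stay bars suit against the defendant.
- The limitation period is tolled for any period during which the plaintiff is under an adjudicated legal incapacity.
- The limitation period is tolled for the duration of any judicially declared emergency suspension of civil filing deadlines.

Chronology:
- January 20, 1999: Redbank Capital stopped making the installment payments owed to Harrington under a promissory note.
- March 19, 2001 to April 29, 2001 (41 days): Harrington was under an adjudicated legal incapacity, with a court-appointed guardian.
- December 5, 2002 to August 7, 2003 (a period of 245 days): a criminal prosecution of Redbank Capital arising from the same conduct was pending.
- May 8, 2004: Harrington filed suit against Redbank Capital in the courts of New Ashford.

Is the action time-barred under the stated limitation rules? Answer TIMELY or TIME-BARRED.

The claim accrued on January 20, 1999, when the wrongful act occurred.
Adding the 5 years base period to January 20, 1999 gives a deadline of January 20, 2004, before any tolling.
The period was tolled for 41 days by the plaintiff's legal incapacity (March 19, 2001 to April 29, 2001), pushing the deadline to March 1, 2004.
No stated provision tolls the period for a criminal prosecution, so the interval from December 5, 2002 to August 7, 2003 has no effect on the deadline.
Filing on May 8, 2004 missed the March 1, 2004 deadline — the action is time-barred.

TIME-BARRED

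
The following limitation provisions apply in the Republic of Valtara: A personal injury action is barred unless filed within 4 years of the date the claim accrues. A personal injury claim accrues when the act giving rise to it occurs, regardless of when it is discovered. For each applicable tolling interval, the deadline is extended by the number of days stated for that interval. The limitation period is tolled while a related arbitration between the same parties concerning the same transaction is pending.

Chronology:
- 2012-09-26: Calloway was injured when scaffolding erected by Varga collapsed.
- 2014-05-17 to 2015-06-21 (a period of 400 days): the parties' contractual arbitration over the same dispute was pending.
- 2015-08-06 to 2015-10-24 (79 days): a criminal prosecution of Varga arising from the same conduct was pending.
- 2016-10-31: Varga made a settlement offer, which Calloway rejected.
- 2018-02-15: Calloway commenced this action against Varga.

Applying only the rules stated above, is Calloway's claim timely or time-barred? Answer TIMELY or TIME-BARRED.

The claim accrued on 2012-09-26, the date of the act.
4 years from 2012-09-26 is 2016-09-26.
The period was tolled for 400 days by the pending related arbitration (2014-05-17 to 2015-06-21), pushing the deadline to 2017-10-31.
The pending criminal prosecution from 2015-08-06 to 2015-10-24 does not toll the period, because no stated rule makes a criminal prosecution a tolling event.
Nothing else in the chronology tolls or restarts the period.
Calloway filed on 2018-02-15, after the 2017-10-31 deadline, so the action is time-barred.

TIME-BARRED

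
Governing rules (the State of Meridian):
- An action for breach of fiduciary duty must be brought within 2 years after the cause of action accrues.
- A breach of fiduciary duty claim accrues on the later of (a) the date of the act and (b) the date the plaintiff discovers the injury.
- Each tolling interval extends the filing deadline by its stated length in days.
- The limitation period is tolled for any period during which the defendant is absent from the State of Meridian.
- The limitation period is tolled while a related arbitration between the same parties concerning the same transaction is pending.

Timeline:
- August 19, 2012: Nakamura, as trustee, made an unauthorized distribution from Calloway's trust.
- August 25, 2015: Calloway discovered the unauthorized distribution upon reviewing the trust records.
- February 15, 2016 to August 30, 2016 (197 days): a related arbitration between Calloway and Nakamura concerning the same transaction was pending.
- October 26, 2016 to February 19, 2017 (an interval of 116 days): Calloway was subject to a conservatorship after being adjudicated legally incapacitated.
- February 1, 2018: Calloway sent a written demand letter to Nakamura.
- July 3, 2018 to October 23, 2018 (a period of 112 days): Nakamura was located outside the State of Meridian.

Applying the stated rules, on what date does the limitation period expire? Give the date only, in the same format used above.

March 10, 2018

Because discovery on August 25, 2015 post-dates the August 19, 2012 act, accrual under the later-of rule falls on August 25, 2015.
Adding the 2 years base period to August 25, 2015 gives a deadline of August 25, 2017, before any tolling.
Because the pending related arbitration ran from February 15, 2016 to August 30, 2016, the deadline is extended by 197 days to March 10, 2018.
By the time the defendant's absence from the jurisdiction began on July 3, 2018, the limitation period had already expired on March 10, 2018; that interval cannot revive it.
Although the plaintiff's incapacity ran from October 26, 2016 to February 19, 2017, the stated rules do not make that a tolling event, so it is disregarded.
Nothing else in the chronology tolls or restarts the period.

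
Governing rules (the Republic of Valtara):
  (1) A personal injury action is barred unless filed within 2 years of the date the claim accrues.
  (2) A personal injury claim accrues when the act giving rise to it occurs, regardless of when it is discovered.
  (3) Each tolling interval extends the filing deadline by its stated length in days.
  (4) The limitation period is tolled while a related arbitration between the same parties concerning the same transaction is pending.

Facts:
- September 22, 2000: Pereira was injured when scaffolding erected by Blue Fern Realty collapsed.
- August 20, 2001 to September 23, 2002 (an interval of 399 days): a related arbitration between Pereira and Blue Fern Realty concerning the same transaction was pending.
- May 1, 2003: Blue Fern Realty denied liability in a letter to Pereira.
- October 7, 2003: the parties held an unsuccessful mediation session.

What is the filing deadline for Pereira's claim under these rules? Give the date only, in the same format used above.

October 26, 2003

The claim accrued on September 22, 2000, the date of the act.
The untolled deadline — 2 years after September 22, 2000 — is September 22, 2002.
The pending related arbitration from August 20, 2001 to September 23, 2002 tolled the period for 399 days, extending the deadline to October 26, 2003.
The other events in the timeline have no effect on the limitation period under the stated rules.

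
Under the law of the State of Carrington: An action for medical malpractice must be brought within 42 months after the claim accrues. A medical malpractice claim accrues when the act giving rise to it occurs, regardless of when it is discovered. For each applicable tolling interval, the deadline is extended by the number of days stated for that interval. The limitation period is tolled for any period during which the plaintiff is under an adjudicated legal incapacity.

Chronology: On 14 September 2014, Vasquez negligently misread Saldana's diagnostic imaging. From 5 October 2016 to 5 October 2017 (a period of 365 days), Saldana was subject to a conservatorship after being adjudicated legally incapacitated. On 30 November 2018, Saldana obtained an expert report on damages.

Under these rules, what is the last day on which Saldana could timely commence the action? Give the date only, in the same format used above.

14 March 2019

The claim accrued on 14 September 2014, the date of the act.
The untolled deadline — 42 months after 14 September 2014 — is 14 March 2018.
The plaintiff's legal incapacity from 5 October 2016 to 5 October 2017 tolled the period for 365 days, extending the deadline to 14 March 2019.
The other events in the timeline have no effect on the limitation period under the stated rules.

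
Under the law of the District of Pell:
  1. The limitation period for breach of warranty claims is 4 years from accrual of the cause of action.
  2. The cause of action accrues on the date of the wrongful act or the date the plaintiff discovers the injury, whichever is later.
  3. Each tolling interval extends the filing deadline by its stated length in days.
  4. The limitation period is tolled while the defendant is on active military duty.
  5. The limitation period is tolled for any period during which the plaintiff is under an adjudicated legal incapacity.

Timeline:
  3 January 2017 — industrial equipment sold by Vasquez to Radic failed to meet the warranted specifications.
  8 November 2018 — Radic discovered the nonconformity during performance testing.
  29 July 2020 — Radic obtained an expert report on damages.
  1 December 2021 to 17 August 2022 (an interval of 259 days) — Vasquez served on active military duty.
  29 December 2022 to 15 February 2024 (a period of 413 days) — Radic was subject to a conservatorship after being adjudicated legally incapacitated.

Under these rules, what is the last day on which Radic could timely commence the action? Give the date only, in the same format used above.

10 September 2024

The claim accrued on 8 November 2018 — the later of the 3 January 2017 act and the 8 November 2018 discovery.
The untolled deadline — 4 years after 8 November 2018 — is 8 November 2022.
The defendant's active military service from 1 December 2021 to 17 August 2022 tolled the period for 259 days, extending the deadline to 25 July 2023.
Because the plaintiff's legal incapacity ran from 29 December 2022 to 15 February 2024, the deadline is extended by 413 days to 10 September 2024.
The other events in the timeline have no effect on the limitation period under the stated rules.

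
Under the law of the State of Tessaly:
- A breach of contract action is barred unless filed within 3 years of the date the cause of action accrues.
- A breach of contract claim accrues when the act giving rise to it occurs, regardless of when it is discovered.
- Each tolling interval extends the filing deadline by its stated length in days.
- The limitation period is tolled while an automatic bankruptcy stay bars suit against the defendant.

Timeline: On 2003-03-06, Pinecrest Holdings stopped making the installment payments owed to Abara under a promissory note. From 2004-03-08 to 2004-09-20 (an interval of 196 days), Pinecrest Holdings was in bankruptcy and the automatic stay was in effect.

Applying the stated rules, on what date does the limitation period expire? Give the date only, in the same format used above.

2006-09-18

The limitation period began to run on 2003-03-06.
The untolled deadline — 3 years after 2003-03-06 — is 2006-03-06.
The automatic bankruptcy stay from 2004-03-08 to 2004-09-20 tolled the period for 196 days, extending the deadline to 2006-09-18.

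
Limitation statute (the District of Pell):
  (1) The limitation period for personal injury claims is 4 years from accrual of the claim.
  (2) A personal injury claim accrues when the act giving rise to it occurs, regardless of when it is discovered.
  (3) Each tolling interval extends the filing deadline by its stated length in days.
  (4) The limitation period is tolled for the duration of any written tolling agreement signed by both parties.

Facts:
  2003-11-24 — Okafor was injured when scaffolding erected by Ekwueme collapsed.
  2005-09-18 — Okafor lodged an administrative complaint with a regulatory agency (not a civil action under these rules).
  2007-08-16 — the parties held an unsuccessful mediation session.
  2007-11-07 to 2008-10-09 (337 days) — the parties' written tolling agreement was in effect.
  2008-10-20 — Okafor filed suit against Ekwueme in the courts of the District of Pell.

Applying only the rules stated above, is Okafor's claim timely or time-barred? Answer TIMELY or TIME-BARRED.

The claim accrued on 2003-11-24, when the wrongful act occurred.
Adding the 4 years base period to 2003-11-24 gives a deadline of 2007-11-24, before any tolling.
The written tolling agreement from 2007-11-07 to 2008-10-09 tolled the period for 337 days, extending the deadline to 2008-10-26.
The other events in the timeline have no effect on the limitation period under the stated rules.
The 2008-10-20 filing precedes the 2008-10-26 deadline; the claim is timely.

TIMELY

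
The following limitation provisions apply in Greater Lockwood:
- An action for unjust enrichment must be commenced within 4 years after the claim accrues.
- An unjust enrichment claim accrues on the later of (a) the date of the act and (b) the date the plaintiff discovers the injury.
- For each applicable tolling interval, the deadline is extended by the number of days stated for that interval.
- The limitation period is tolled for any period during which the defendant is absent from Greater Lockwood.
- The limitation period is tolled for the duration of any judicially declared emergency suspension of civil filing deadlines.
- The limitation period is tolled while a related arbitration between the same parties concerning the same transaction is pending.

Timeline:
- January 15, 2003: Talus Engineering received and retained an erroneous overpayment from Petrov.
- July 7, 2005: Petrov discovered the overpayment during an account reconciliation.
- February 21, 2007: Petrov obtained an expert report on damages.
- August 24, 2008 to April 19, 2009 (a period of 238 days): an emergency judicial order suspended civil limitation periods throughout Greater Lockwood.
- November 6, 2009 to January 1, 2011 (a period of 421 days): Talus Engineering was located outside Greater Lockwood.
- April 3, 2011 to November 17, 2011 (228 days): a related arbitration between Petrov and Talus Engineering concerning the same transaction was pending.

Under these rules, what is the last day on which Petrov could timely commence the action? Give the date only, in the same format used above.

December 11, 2011

Because discovery on July 7, 2005 post-dates the January 15, 2003 act, accrual under the later-of rule falls on July 7, 2005.
4 years from July 7, 2005 is July 7, 2009.
The emergency suspension of filing deadlines from August 24, 2008 to April 19, 2009 tolled the period for 238 days, extending the deadline to March 2, 2010.
The defendant's absence from the jurisdiction from November 6, 2009 to January 1, 2011 tolled the period for 421 days, extending the deadline to April 27, 2011.
The period was tolled for 228 days by the pending related arbitration (April 3, 2011 to November 17, 2011), pushing the deadline to December 11, 2011.
None of the other events listed affects the running of the period under the stated rules.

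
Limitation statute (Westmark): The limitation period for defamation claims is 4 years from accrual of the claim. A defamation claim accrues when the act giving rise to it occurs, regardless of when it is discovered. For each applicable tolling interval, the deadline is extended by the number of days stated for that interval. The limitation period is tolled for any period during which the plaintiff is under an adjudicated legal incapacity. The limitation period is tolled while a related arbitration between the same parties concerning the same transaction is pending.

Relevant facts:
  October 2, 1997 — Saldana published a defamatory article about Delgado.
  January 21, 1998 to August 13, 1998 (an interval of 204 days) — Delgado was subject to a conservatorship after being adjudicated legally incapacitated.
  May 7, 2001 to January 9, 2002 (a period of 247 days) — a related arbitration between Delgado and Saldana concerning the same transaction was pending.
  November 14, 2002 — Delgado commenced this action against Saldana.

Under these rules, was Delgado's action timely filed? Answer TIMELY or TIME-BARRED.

The claim accrued on October 2, 1997, when the wrongful act occurred.
4 years from October 2, 1997 is October 2, 2001.
The period was tolled for 204 days by the plaintiff's legal incapacity (January 21, 1998 to August 13, 1998), pushing the deadline to April 24, 2002.
The period was tolled for 247 days by the pending related arbitration (May 7, 2001 to January 9, 2002), pushing the deadline to December 27, 2002.
Filing on November 14, 2002 beat the December 27, 2002 deadline — the action is timely.

TIMELY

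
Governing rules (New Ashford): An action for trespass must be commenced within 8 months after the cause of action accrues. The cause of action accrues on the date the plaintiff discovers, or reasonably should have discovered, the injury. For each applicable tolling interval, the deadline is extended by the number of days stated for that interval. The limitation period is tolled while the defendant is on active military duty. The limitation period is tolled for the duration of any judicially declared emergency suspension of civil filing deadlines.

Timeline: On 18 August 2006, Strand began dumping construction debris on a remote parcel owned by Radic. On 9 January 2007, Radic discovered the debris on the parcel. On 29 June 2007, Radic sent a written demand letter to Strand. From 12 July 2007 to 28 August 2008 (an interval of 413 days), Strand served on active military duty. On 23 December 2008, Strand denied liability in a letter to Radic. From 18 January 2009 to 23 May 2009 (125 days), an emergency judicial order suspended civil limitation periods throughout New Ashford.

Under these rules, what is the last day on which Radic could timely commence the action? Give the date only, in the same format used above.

26 October 2008

Accrual is tied to discovery, so the period began on 9 January 2007 rather than on 18 August 2006 when the act occurred.
8 months from 9 January 2007 is 9 September 2007.
The defendant's active military service from 12 July 2007 to 28 August 2008 tolled the period for 413 days, extending the deadline to 26 October 2008.
By the time the emergency suspension of filing deadlines began on 18 January 2009, the limitation period had already expired on 26 October 2008; that interval cannot revive it.
The other events in the timeline have no effect on the limitation period under the stated rules.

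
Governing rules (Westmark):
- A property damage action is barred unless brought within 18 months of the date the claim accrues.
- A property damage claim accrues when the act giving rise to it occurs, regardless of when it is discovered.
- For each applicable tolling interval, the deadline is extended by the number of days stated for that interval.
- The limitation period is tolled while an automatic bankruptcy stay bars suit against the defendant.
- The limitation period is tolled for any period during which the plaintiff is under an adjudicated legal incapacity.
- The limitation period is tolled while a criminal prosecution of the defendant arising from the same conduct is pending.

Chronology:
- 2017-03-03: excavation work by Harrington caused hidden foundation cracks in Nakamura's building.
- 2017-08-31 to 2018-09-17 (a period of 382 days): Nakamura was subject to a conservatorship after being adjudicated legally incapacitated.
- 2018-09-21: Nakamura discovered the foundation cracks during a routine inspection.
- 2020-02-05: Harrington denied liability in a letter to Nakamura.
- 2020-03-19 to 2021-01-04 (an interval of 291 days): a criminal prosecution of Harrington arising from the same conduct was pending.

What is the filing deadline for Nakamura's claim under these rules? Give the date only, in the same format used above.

Accrual is governed by the date of the act, so the period began to run on 2017-03-03; the later discovery on 2018-09-21 is irrelevant under the stated rule.
Adding the 18 months base period to 2017-03-03 gives a deadline of 2018-09-03, before any tolling.
The plaintiff's legal incapacity from 2017-08-31 to 2018-09-17 tolled the period for 382 days, extending the deadline to 2019-09-20.
The pending criminal prosecution from 2020-03-19 to 2021-01-04 began after the period had already run on 2019-09-20, so it has no tolling effect.
None of the other events listed affects the running of the period under the stated rules.

2019-09-20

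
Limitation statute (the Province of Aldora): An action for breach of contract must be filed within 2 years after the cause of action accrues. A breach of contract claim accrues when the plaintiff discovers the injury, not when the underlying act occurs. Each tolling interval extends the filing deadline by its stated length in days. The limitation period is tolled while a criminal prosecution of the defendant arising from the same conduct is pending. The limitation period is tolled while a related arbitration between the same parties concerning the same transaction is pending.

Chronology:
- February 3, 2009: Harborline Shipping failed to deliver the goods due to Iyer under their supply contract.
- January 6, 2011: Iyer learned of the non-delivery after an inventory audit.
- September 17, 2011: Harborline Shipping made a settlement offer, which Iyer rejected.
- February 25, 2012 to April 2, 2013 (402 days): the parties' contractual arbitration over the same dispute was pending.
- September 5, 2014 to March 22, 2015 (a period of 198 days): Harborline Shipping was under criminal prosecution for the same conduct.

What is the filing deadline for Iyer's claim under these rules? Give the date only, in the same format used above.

Accrual is tied to discovery, so the period began on January 6, 2011 rather than on February 3, 2009 when the act occurred.
2 years from January 6, 2011 is January 6, 2013.
The pending related arbitration from February 25, 2012 to April 2, 2013 tolled the period for 402 days, extending the deadline to February 12, 2014.
By the time the pending criminal prosecution began on September 5, 2014, the limitation period had already expired on February 12, 2014; that interval cannot revive it.
Nothing else in the chronology tolls or restarts the period.

February 12, 2014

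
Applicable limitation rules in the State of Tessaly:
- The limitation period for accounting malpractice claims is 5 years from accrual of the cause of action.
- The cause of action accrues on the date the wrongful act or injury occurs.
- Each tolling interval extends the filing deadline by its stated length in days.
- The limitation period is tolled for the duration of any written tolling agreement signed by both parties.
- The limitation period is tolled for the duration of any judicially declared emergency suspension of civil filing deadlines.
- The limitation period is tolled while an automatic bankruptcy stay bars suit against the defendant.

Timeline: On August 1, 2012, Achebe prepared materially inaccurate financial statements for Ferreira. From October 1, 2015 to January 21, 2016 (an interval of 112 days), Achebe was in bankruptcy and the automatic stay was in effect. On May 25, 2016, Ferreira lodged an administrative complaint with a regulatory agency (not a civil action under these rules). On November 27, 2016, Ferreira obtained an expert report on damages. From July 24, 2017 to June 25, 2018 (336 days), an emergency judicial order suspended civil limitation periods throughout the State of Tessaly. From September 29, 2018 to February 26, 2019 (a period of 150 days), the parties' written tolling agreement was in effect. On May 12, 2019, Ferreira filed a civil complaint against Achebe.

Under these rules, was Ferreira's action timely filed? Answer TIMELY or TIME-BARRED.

The claim accrued on August 1, 2012, when the wrongful act occurred.
Adding the 5 years base period to August 1, 2012 gives a deadline of August 1, 2017, before any tolling.
Because the automatic bankruptcy stay ran from October 1, 2015 to January 21, 2016, the deadline is extended by 112 days to November 21, 2017.
The emergency suspension of filing deadlines from July 24, 2017 to June 25, 2018 tolled the period for 336 days, extending the deadline to October 23, 2018.
Because the written tolling agreement ran from September 29, 2018 to February 26, 2019, the deadline is extended by 150 days to March 22, 2019.
None of the other events listed affects the running of the period under the stated rules.
Filing on May 12, 2019 missed the March 22, 2019 deadline — the action is time-barred.

TIME-BARRED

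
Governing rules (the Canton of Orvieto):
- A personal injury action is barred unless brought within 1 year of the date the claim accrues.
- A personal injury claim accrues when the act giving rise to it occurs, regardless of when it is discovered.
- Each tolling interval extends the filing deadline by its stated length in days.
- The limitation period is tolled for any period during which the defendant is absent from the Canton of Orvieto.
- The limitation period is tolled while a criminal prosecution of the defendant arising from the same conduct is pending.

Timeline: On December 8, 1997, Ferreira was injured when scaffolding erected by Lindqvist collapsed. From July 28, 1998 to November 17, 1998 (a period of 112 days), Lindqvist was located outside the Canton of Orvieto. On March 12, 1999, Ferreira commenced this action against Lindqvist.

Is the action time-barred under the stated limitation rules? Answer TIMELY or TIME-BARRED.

The limitation period began to run on December 8, 1997.
Adding the 1 year base period to December 8, 1997 gives a deadline of December 8, 1998, before any tolling.
The defendant's absence from the jurisdiction from July 28, 1998 to November 17, 1998 tolled the period for 112 days, extending the deadline to March 30, 1999.
Ferreira filed on March 12, 1999, before the March 30, 1999 deadline, so the action is timely.

TIMELY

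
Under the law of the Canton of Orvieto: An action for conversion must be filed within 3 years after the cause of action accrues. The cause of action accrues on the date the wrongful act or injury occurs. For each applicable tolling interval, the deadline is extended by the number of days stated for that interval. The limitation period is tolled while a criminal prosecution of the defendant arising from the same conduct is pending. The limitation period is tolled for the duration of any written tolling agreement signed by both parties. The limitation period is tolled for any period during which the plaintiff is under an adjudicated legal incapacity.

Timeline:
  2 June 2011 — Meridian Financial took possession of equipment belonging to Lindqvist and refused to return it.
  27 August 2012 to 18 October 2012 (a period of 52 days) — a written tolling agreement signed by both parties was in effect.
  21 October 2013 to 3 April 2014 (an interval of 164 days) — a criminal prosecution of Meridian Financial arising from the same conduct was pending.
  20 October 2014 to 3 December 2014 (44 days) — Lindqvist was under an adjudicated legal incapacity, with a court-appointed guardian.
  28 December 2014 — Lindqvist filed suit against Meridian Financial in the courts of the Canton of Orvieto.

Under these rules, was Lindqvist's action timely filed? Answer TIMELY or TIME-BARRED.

TIMELY

The limitation period began to run on 2 June 2011.
Adding the 3 years base period to 2 June 2011 gives a deadline of 2 June 2014, before any tolling.
The written tolling agreement from 27 August 2012 to 18 October 2012 tolled the period for 52 days, extending the deadline to 24 July 2014.
The pending criminal prosecution from 21 October 2013 to 3 April 2014 tolled the period for 164 days, extending the deadline to 4 January 2015.
Because the plaintiff's legal incapacity ran from 20 October 2014 to 3 December 2014, the deadline is extended by 44 days to 17 February 2015.
Filing on 28 December 2014 beat the 17 February 2015 deadline — the action is timely.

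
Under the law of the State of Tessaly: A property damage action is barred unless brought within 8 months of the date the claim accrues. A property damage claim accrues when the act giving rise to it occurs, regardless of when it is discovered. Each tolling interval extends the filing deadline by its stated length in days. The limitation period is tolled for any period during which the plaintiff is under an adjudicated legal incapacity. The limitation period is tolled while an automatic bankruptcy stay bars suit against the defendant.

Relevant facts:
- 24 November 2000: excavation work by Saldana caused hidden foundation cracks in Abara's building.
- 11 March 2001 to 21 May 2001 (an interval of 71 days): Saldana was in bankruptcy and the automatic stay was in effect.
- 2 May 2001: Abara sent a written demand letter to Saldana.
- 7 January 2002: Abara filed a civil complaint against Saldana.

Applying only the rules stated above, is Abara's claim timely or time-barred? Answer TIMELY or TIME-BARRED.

The limitation period began to run on 24 November 2000.
The untolled deadline — 8 months after 24 November 2000 — is 24 July 2001.
The period was tolled for 71 days by the automatic bankruptcy stay (11 March 2001 to 21 May 2001), pushing the deadline to 3 October 2001.
The other events in the timeline have no effect on the limitation period under the stated rules.
Abara filed on 7 January 2002, after the 3 October 2001 deadline, so the action is time-barred.

TIME-BARRED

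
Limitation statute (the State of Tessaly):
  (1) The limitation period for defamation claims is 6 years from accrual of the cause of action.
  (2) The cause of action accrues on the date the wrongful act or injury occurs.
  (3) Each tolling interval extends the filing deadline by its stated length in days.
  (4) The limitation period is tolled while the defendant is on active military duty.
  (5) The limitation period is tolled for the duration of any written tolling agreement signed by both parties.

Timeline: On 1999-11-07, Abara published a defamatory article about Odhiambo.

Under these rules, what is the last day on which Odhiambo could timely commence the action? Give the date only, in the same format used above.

2005-11-07

The claim accrued on 1999-11-07, when the wrongful act occurred.
Adding the 6 years base period to 1999-11-07 gives a deadline of 2005-11-07, before any tolling.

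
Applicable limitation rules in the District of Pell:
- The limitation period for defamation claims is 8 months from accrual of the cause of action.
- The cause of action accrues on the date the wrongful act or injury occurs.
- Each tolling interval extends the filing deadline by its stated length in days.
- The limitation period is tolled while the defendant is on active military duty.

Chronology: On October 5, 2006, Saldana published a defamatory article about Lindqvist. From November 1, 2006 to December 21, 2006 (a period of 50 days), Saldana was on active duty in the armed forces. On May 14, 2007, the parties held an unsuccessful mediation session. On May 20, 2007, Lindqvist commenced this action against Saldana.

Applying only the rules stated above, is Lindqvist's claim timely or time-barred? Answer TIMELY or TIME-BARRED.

The cause of action accrued on October 5, 2006, the date of the act.
8 months from October 5, 2006 is June 5, 2007.
The defendant's active military service from November 1, 2006 to December 21, 2006 tolled the period for 50 days, extending the deadline to July 25, 2007.
The other events in the timeline have no effect on the limitation period under the stated rules.
The May 20, 2007 filing precedes the July 25, 2007 deadline; the claim is timely.

TIMELY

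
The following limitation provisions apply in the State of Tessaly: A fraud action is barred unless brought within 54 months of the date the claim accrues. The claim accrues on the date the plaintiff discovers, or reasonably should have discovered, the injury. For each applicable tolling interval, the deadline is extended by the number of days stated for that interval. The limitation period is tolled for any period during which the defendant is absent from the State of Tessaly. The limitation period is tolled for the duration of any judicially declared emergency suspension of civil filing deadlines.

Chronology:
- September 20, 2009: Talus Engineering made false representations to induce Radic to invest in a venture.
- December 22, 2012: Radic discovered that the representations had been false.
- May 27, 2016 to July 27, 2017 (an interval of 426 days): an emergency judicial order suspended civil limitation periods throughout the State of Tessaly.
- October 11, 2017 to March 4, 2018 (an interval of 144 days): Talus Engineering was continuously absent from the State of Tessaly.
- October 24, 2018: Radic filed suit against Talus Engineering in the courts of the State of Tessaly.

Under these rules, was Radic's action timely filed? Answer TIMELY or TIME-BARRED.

The claim did not accrue until Radic discovered the injury on December 22, 2012; the September 20, 2009 act date does not start the clock under the stated rule.
The untolled deadline — 54 months after December 22, 2012 — is June 22, 2017.
Because the emergency suspension of filing deadlines ran from May 27, 2016 to July 27, 2017, the deadline is extended by 426 days to August 22, 2018.
The period was tolled for 144 days by the defendant's absence from the jurisdiction (October 11, 2017 to March 4, 2018), pushing the deadline to January 13, 2019.
Filing on October 24, 2018 beat the January 13, 2019 deadline — the action is timely.

TIMELY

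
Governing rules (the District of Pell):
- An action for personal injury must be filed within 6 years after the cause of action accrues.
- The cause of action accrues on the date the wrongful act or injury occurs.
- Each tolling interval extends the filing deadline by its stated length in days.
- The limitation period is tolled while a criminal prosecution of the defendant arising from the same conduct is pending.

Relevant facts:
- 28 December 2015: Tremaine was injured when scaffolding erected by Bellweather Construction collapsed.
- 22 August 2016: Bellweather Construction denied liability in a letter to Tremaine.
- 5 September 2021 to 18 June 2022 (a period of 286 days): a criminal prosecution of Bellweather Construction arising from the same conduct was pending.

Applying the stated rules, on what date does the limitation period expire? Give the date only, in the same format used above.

10 October 2022

The limitation period began to run on 28 December 2015.
The untolled deadline — 6 years after 28 December 2015 — is 28 December 2021.
Because the pending criminal prosecution ran from 5 September 2021 to 18 June 2022, the deadline is extended by 286 days to 10 October 2022.
None of the other events listed affects the running of the period under the stated rules.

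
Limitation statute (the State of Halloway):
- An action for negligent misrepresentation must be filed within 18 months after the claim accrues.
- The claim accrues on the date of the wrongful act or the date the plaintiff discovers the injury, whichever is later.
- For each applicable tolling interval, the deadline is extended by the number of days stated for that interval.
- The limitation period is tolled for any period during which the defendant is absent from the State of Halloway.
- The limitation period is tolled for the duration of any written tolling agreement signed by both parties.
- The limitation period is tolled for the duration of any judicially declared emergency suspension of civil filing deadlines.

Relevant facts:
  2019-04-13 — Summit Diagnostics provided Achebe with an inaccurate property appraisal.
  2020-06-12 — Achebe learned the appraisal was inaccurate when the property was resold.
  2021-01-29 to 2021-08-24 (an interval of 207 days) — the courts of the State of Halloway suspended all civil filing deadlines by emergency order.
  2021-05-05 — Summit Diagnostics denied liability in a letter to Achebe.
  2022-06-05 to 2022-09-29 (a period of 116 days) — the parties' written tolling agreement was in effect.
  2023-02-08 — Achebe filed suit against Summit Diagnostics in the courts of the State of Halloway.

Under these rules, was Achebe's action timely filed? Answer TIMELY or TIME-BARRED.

The claim accrued on 2020-06-12 — the later of the 2019-04-13 act and the 2020-06-12 discovery.
The untolled deadline — 18 months after 2020-06-12 — is 2021-12-12.
The emergency suspension of filing deadlines from 2021-01-29 to 2021-08-24 tolled the period for 207 days, extending the deadline to 2022-07-07.
The written tolling agreement from 2022-06-05 to 2022-09-29 tolled the period for 116 days, extending the deadline to 2022-10-31.
Nothing else in the chronology tolls or restarts the period.
Filing on 2023-02-08 missed the 2022-10-31 deadline — the action is time-barred.

TIME-BARRED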